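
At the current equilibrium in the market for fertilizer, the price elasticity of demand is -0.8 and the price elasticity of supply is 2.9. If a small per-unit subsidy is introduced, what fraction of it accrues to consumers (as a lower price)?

Consumer share = 29/37

For a small subsidy around the equilibrium, the benefit split depends on the relative slopes, which at a point are proportional to the elasticities.
Buyer share = εs/(εs + |εd|) = 2.9/(2.9 + 0.8) = 29/37; seller share = |εd|/(εs + |εd|) = 8/37.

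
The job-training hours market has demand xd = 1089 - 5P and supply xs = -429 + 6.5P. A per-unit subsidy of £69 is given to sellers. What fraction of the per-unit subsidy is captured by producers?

Producer share = 10/23

Pre-subsidy: 1089 - 5P = -429 + 6.5P gives P* = 132, x* = 429.
With the subsidy, sellers receive Ps = Pb + 69 for each unit, where Pb is the price buyers pay.
Supply in terms of Pb becomes xs = -429 + 6.5(Pb + 69) = 19.5 + 6.5Pb. Setting this equal to demand: 1089 - 5Pb = 19.5 + 6.5Pb, so Pb = 93.
Sellers receive Ps = 93 + 69 = 162; x' = 1089 − 5·93 = 624.
Buyers' price falls by P* − Pb = 132 − 93 = 39; sellers' price rises by Ps − P* = 162 − 132 = 30.
So producers capture 30/69 = 10/23 of each unit of subsidy.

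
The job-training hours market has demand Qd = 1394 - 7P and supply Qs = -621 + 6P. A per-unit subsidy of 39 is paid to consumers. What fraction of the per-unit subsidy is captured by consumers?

Consumer share = 6/13

Pre-subsidy: 1394 - 7P = -621 + 6P gives P* = 155, Q* = 309.
With the rebate, buyers effectively pay Pb = Ps − 39, where Ps is the price sellers receive.
Demand in terms of Ps becomes Qd = 1394 − 7(Ps − 39) = 1667 - 7Ps. Setting this equal to supply: 1667 - 7Ps = -621 + 6Ps, so Ps = 176.
Buyers pay Pb = 176 − 39 = 137; Q' = -621 + 6·176 = 435.
Buyers' price falls by P* − Pb = 155 − 137 = 18; sellers' price rises by Ps − P* = 176 − 155 = 21.
So consumers capture 18/39 = 6/13 of each unit of subsidy.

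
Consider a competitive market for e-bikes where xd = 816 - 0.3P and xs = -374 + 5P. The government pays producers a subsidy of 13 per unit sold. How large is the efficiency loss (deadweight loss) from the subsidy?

Deadweight loss = 2535/106

Pre-subsidy: 816 - 0.3P = -374 + 5P gives P* = 11900/53, x* = 39678/53.
With the subsidy, sellers receive Ps = Pb + 13 for each unit, where Pb is the price buyers pay.
Supply in terms of Pb becomes xs = -374 + 5(Pb + 13) = -309 + 5Pb. Setting this equal to demand: 816 - 0.3Pb = -309 + 5Pb, so Pb = 11250/53.
Sellers receive Ps = 11250/53 + 13 = 11939/53; x' = 816 − 0.3·(11250/53) = 39873/53.
The subsidy expands output by 39873/53 − 39678/53 = 195/53 past the efficient level; on those units the gap between marginal cost and willingness to pay runs from 0 up to 13.
DWL = ½ × 13 × 195/53 = 2535/106.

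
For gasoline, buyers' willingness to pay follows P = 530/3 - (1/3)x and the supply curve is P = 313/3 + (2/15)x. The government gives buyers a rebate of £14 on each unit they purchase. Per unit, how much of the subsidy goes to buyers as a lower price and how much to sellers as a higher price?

Pre-subsidy: 530/3 - (1/3)x = 313/3 + (2/15)x gives x* = 155 and P* = 125.
With the rebate, buyers effectively pay Pb = Ps − 14, where Ps is the price sellers receive.
On the curves, Pb = 530/3 - (1/3)x and Ps = 313/3 + (2/15)x; the wedge Ps − Pb = 14 gives 313/3 + (2/15)x − (530/3 - (1/3)x) = 14, so x' = 185.
Then Pb = 530/3 − (1/3)·185 = 115 and Ps = 313/3 + (2/15)·185 = 129.
Buyers' price falls by P* − Pb = 125 − 115 = 10; sellers' price rises by Ps − P* = 129 − 125 = 4.

Buyers gain £10 per unit; sellers gain £4 per unit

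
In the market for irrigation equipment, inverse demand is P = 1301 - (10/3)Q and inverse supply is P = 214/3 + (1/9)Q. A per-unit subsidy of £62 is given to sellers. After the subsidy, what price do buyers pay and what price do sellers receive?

Pre-subsidy: 1301 - (10/3)Q = 214/3 + (1/9)Q gives Q* = 357 and P* = 111.
With the subsidy, sellers receive Ps = Pb + 62 for each unit, where Pb is the price buyers pay.
On the curves, Pb = 1301 - (10/3)Q and Ps = 214/3 + (1/9)Q; the wedge Ps − Pb = 62 gives 214/3 + (1/9)Q − (1301 - (10/3)Q) = 62, so Q' = 375.
Then Pb = 1301 − (10/3)·375 = 51 and Ps = 214/3 + (1/9)·375 = 113.

Buyers pay £51; sellers receive £113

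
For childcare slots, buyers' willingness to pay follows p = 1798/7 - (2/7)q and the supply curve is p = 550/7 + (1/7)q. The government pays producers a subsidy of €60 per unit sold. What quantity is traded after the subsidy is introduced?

q' = 556

Pre-subsidy: 1798/7 - (2/7)q = 550/7 + (1/7)q gives q* = 416 and p* = 138.
With the subsidy, sellers receive ps = pb + 60 for each unit, where pb is the price buyers pay.
On the curves, pb = 1798/7 - (2/7)q and ps = 550/7 + (1/7)q; the wedge ps − pb = 60 gives 550/7 + (1/7)q − (1798/7 - (2/7)q) = 60, so q' = 556.
Then pb = 1798/7 − (2/7)·556 = 98 and ps = 550/7 + (1/7)·556 = 158.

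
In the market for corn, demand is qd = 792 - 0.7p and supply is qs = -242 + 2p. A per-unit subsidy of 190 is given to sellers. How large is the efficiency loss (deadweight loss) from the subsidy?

Pre-subsidy: 792 - 0.7p = -242 + 2p gives p* = 10340/27, q* = 14146/27.
With the subsidy, sellers receive ps = pb + 190 for each unit, where pb is the price buyers pay.
Supply in terms of pb becomes qs = -242 + 2(pb + 190) = 138 + 2pb. Setting this equal to demand: 792 - 0.7pb = 138 + 2pb, so pb = 2180/9.
Sellers receive ps = 2180/9 + 190 = 3890/9; q' = 792 − 0.7·(2180/9) = 5602/9.
The subsidy expands output by 5602/9 − 14146/27 = 2660/27 past the efficient level; on those units the gap between marginal cost and willingness to pay runs from 0 up to 190.
DWL = ½ × 190 × 2660/27 = 252700/27.

Deadweight loss = 252700/27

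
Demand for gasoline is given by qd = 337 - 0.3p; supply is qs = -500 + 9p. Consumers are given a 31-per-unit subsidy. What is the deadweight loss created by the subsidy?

Pre-subsidy: 337 - 0.3p = -500 + 9p gives p* = 90, q* = 310.
With the rebate, buyers effectively pay pb = ps − 31, where ps is the price sellers receive.
Demand in terms of ps becomes qd = 337 − 0.3(ps − 31) = 346.3 - 0.3ps. Setting this equal to supply: 346.3 - 0.3ps = -500 + 9ps, so ps = 91.
Buyers pay pb = 91 − 31 = 60; q' = -500 + 9·91 = 319.
The subsidy expands output by 319 − 310 = 9 past the efficient level; on those units the gap between marginal cost and willingness to pay runs from 0 up to 31.
DWL = ½ × 31 × 9 = 139.5.

Deadweight loss = 139.5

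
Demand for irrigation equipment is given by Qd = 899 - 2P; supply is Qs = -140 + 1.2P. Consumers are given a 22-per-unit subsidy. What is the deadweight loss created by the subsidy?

Deadweight loss = 181.5

Pre-subsidy: 899 - 2P = -140 + 1.2P gives P* = 324.6875, Q* = 249.625.
With the rebate, buyers effectively pay Pb = Ps − 22, where Ps is the price sellers receive.
Demand in terms of Ps becomes Qd = 899 − 2(Ps − 22) = 943 - 2Ps. Setting this equal to supply: 943 - 2Ps = -140 + 1.2Ps, so Ps = 338.4375.
Buyers pay Pb = 338.4375 − 22 = 316.4375; Q' = -140 + 1.2·338.4375 = 266.125.
The subsidy expands output by 266.125 − 249.625 = 16.5 past the efficient level; on those units the gap between marginal cost and willingness to pay runs from 0 up to 22.
DWL = ½ × 22 × 16.5 = 181.5.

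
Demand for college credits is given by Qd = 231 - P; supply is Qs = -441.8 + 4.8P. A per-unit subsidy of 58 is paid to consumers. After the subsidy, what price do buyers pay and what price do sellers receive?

Pre-subsidy: 231 - P = -441.8 + 4.8P gives P* = 116, Q* = 115.
With the rebate, buyers effectively pay Pb = Ps − 58, where Ps is the price sellers receive.
Demand in terms of Ps becomes Qd = 231 − 1(Ps − 58) = 289 - Ps. Setting this equal to supply: 289 - Ps = -441.8 + 4.8Ps, so Ps = 126.
Buyers pay Pb = 126 − 58 = 68; Q' = -441.8 + 4.8·126 = 163.

Buyers pay 68; sellers receive 126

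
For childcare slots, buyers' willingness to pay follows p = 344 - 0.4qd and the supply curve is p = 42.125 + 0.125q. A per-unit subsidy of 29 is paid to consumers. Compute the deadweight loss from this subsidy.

Pre-subsidy: 344 - 0.4q = 42.125 + 0.125q gives q* = 575 and p* = 114.
With the rebate, buyers effectively pay pb = ps − 29, where ps is the price sellers receive.
On the curves, pb = 344 - 0.4q and ps = 42.125 + 0.125q; the wedge ps − pb = 29 gives 42.125 + 0.125q − (344 - 0.4q) = 29, so q' = 13235/21.
Then pb = 344 − 0.4·(13235/21) = 1930/21 and ps = 42.125 + 0.125·(13235/21) = 2539/21.
The subsidy expands output by 13235/21 − 575 = 1160/21 past the efficient level; on those units the gap between marginal cost and willingness to pay runs from 0 up to 29.
DWL = ½ × 29 × 1160/21 = 16820/21.

Deadweight loss = 16820/21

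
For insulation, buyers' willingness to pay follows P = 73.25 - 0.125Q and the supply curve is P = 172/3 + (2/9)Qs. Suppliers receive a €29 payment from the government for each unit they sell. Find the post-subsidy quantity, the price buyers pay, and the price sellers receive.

Pre-subsidy: 73.25 - 0.125Q = 172/3 + (2/9)Q gives Q* = 45.84 and P* = 67.52.
With the subsidy, sellers receive Ps = Pb + 29 for each unit, where Pb is the price buyers pay.
On the curves, Pb = 73.25 - 0.125Q and Ps = 172/3 + (2/9)Q; the wedge Ps − Pb = 29 gives 172/3 + (2/9)Q − (73.25 - 0.125Q) = 29, so Q' = 129.36.
Then Pb = 73.25 − 0.125·129.36 = 57.08 and Ps = 172/3 + (2/9)·129.36 = 86.08.

Q' = 129.36; buyers pay €57.08; sellers receive €86.08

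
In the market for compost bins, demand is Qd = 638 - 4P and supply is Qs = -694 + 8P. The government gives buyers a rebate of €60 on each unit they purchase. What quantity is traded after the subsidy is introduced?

Q' = 354

Pre-subsidy: 638 - 4P = -694 + 8P gives P* = 111, Q* = 194.
With the rebate, buyers effectively pay Pb = Ps − 60, where Ps is the price sellers receive.
Demand in terms of Ps becomes Qd = 638 − 4(Ps − 60) = 878 - 4Ps. Setting this equal to supply: 878 - 4Ps = -694 + 8Ps, so Ps = 131.
Buyers pay Pb = 131 − 60 = 71; Q' = -694 + 8·131 = 354.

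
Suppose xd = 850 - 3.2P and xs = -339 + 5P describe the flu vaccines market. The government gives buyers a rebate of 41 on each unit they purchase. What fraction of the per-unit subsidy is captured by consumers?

Consumer share = 25/41

Pre-subsidy: 850 - 3.2P = -339 + 5P gives P* = 145, x* = 386.
With the rebate, buyers effectively pay Pb = Ps − 41, where Ps is the price sellers receive.
Demand in terms of Ps becomes xd = 850 − 3.2(Ps − 41) = 981.2 - 3.2Ps. Setting this equal to supply: 981.2 - 3.2Ps = -339 + 5Ps, so Ps = 161.
Buyers pay Pb = 161 − 41 = 120; x' = -339 + 5·161 = 466.
Buyers' price falls by P* − Pb = 145 − 120 = 25; sellers' price rises by Ps − P* = 161 − 145 = 16.
So consumers capture 25/41 = 25/41 of each unit of subsidy.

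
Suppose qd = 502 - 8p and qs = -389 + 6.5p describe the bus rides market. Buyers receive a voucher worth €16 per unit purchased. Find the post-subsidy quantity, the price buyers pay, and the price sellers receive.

q' = 1966/29; buyers pay 1574/29; sellers receive 2038/29

Pre-subsidy: 502 - 8p = -389 + 6.5p gives p* = 1782/29, q* = 302/29.
With the rebate, buyers effectively pay pb = ps − 16, where ps is the price sellers receive.
Demand in terms of ps becomes qd = 502 − 8(ps − 16) = 630 - 8ps. Setting this equal to supply: 630 - 8ps = -389 + 6.5ps, so ps = 2038/29.
Buyers pay pb = 2038/29 − 16 = 1574/29; q' = -389 + 6.5·(2038/29) = 1966/29.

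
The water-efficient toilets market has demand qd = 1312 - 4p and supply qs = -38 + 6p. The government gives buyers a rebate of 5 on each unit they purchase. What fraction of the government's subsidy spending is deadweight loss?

Pre-subsidy: 1312 - 4p = -38 + 6p gives p* = 135, q* = 772.
With the rebate, buyers effectively pay pb = ps − 5, where ps is the price sellers receive.
Demand in terms of ps becomes qd = 1312 − 4(ps − 5) = 1332 - 4ps. Setting this equal to supply: 1332 - 4ps = -38 + 6ps, so ps = 137.
Buyers pay pb = 137 − 5 = 132; q' = -38 + 6·137 = 784.
ΔCS = ½(772 + 784)(135 − 132) = 2334; ΔPS = ½(772 + 784)(137 − 135) = 1556.
Government spending = 5 × 784 = 3920.
DWL = ½ × 5 × (784 − 772) = 30; fraction = 30 / 3920 = 3/392.

DWL / government spending = 3/392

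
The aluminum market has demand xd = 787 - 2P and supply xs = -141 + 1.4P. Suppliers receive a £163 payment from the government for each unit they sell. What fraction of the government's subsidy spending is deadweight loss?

DWL / government spending = 1141/6381

Pre-subsidy: 787 - 2P = -141 + 1.4P gives P* = 4640/17, x* = 4099/17.
With the subsidy, sellers receive Ps = Pb + 163 for each unit, where Pb is the price buyers pay.
Supply in terms of Pb becomes xs = -141 + 1.4(Pb + 163) = 87.2 + 1.4Pb. Setting this equal to demand: 787 - 2Pb = 87.2 + 1.4Pb, so Pb = 3499/17.
Sellers receive Ps = 3499/17 + 163 = 6270/17; x' = 787 − 2·(3499/17) = 6381/17.
ΔCS = ½(4099/17 + 6381/17)(4640/17 − 3499/17) = 5978840/289; ΔPS = ½(4099/17 + 6381/17)(6270/17 − 4640/17) = 8541200/289.
Government spending = 163 × 6381/17 = 1040103/17.
DWL = ½ × 163 × (6381/17 − 4099/17) = 185983/17; fraction = (185983/17) / (1040103/17) = 1141/6381.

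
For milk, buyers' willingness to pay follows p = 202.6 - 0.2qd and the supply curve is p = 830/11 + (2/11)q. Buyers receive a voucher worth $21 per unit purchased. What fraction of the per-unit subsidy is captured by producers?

Pre-subsidy: 202.6 - 0.2q = 830/11 + (2/11)q gives q* = 333 and p* = 136.
With the rebate, buyers effectively pay pb = ps − 21, where ps is the price sellers receive.
On the curves, pb = 202.6 - 0.2q and ps = 830/11 + (2/11)q; the wedge ps − pb = 21 gives 830/11 + (2/11)q − (202.6 - 0.2q) = 21, so q' = 388.
Then pb = 202.6 − 0.2·388 = 125 and ps = 830/11 + (2/11)·388 = 146.
Buyers' price falls by p* − pb = 136 − 125 = 11; sellers' price rises by ps − p* = 146 − 136 = 10.
So producers capture 10/21 = 10/21 of each unit of subsidy.

Producer share = 10/21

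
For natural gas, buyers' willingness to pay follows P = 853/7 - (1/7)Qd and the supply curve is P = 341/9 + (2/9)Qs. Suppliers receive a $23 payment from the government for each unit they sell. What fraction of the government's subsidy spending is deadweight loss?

Pre-subsidy: 853/7 - (1/7)Q = 341/9 + (2/9)Q gives Q* = 230 and P* = 89.
With the subsidy, sellers receive Ps = Pb + 23 for each unit, where Pb is the price buyers pay.
On the curves, Pb = 853/7 - (1/7)Q and Ps = 341/9 + (2/9)Q; the wedge Ps − Pb = 23 gives 341/9 + (2/9)Q − (853/7 - (1/7)Q) = 23, so Q' = 293.
Then Pb = 853/7 − (1/7)·293 = 80 and Ps = 341/9 + (2/9)·293 = 103.
ΔCS = ½(230 + 293)(89 − 80) = 2353.5; ΔPS = ½(230 + 293)(103 − 89) = 3661.
Government spending = 23 × 293 = 6739.
DWL = ½ × 23 × (293 − 230) = 724.5; fraction = 724.5 / 6739 = 63/586.

DWL / government spending = 63/586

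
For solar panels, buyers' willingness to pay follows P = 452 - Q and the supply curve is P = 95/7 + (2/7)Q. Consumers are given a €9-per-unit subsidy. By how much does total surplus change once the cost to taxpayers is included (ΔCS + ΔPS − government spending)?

Pre-subsidy: 452 - Q = 95/7 + (2/7)Q gives Q* = 341 and P* = 111.
With the rebate, buyers effectively pay Pb = Ps − 9, where Ps is the price sellers receive.
On the curves, Pb = 452 - Q and Ps = 95/7 + (2/7)Q; the wedge Ps − Pb = 9 gives 95/7 + (2/7)Q − (452 - Q) = 9, so Q' = 348.
Then Pb = 452 − 1·348 = 104 and Ps = 95/7 + (2/7)·348 = 113.
ΔCS = ½(341 + 348)(111 − 104) = 2411.5; ΔPS = ½(341 + 348)(113 − 111) = 689.
Government spending = 9 × 348 = 3132.
Net change = 2411.5 + 689 − 3132 = -31.5. The loss equals the DWL triangle ½·9·7.

Net change in total surplus = -€31.5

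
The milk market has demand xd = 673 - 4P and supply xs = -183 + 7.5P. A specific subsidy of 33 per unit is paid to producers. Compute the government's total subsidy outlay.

Pre-subsidy: 673 - 4P = -183 + 7.5P gives P* = 1712/23, x* = 8631/23.
With the subsidy, sellers receive Ps = Pb + 33 for each unit, where Pb is the price buyers pay.
Supply in terms of Pb becomes xs = -183 + 7.5(Pb + 33) = 64.5 + 7.5Pb. Setting this equal to demand: 673 - 4Pb = 64.5 + 7.5Pb, so Pb = 1217/23.
Sellers receive Ps = 1217/23 + 33 = 1976/23; x' = 673 − 4·(1217/23) = 10611/23.
Government outlay = subsidy × quantity = 33 × 10611/23 = 350163/23.

Government cost = 350163/23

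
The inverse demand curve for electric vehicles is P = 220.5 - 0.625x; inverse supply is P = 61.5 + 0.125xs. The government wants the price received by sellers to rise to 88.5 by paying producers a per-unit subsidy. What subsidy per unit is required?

Required subsidy s = 3 per unit

At a seller price of 88.5, quantity supplied is -492 + 8·88.5 = 216.
Buyers absorb 216 only when they pay Pb = 220.5 − 0.625·216 = 85.5.
s = Ps − Pb = 88.5 − 85.5 = 3.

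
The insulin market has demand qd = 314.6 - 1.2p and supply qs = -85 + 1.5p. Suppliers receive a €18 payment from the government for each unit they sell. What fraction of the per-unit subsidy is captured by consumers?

Pre-subsidy: 314.6 - 1.2p = -85 + 1.5p gives p* = 148, q* = 137.
With the subsidy, sellers receive ps = pb + 18 for each unit, where pb is the price buyers pay.
Supply in terms of pb becomes qs = -85 + 1.5(pb + 18) = -58 + 1.5pb. Setting this equal to demand: 314.6 - 1.2pb = -58 + 1.5pb, so pb = 138.
Sellers receive ps = 138 + 18 = 156; q' = 314.6 − 1.2·138 = 149.
Buyers' price falls by p* − pb = 148 − 138 = 10; sellers' price rises by ps − p* = 156 − 148 = 8.
So consumers capture 10/18 = 5/9 of each unit of subsidy.

Consumer share = 5/9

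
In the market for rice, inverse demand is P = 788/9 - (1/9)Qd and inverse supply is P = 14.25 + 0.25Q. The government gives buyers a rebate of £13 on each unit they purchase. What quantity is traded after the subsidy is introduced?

Pre-subsidy: 788/9 - (1/9)Q = 14.25 + 0.25Q gives Q* = 203 and P* = 65.
With the rebate, buyers effectively pay Pb = Ps − 13, where Ps is the price sellers receive.
On the curves, Pb = 788/9 - (1/9)Q and Ps = 14.25 + 0.25Q; the wedge Ps − Pb = 13 gives 14.25 + 0.25Q − (788/9 - (1/9)Q) = 13, so Q' = 239.
Then Pb = 788/9 − (1/9)·239 = 61 and Ps = 14.25 + 0.25·239 = 74.

Q' = 239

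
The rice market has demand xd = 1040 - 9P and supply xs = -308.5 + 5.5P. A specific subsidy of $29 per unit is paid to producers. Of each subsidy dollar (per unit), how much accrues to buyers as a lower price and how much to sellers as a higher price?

Buyers gain $11 per unit; sellers gain $18 per unit

Pre-subsidy: 1040 - 9P = -308.5 + 5.5P gives P* = 93, x* = 203.
With the subsidy, sellers receive Ps = Pb + 29 for each unit, where Pb is the price buyers pay.
Supply in terms of Pb becomes xs = -308.5 + 5.5(Pb + 29) = -149 + 5.5Pb. Setting this equal to demand: 1040 - 9Pb = -149 + 5.5Pb, so Pb = 82.
Sellers receive Ps = 82 + 29 = 111; x' = 1040 − 9·82 = 302.
Buyers' price falls by P* − Pb = 93 − 82 = 11; sellers' price rises by Ps − P* = 111 − 93 = 18.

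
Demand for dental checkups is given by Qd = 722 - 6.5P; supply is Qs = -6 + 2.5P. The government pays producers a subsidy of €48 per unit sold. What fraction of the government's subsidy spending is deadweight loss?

Pre-subsidy: 722 - 6.5P = -6 + 2.5P gives P* = 728/9, Q* = 1766/9.
With the subsidy, sellers receive Ps = Pb + 48 for each unit, where Pb is the price buyers pay.
Supply in terms of Pb becomes Qs = -6 + 2.5(Pb + 48) = 114 + 2.5Pb. Setting this equal to demand: 722 - 6.5Pb = 114 + 2.5Pb, so Pb = 608/9.
Sellers receive Ps = 608/9 + 48 = 1040/9; Q' = 722 − 6.5·(608/9) = 2546/9.
ΔCS = ½(1766/9 + 2546/9)(728/9 − 608/9) = 86240/27; ΔPS = ½(1766/9 + 2546/9)(1040/9 − 728/9) = 224224/27.
Government spending = 48 × 2546/9 = 40736/3.
DWL = ½ × 48 × (2546/9 − 1766/9) = 2080; fraction = 2080 / (40736/3) = 195/1273.

DWL / government spending = 195/1273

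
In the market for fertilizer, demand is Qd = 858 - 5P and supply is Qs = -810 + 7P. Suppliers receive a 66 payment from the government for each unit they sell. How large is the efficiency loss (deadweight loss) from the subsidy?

Deadweight loss = 6352.5

Pre-subsidy: 858 - 5P = -810 + 7P gives P* = 139, Q* = 163.
With the subsidy, sellers receive Ps = Pb + 66 for each unit, where Pb is the price buyers pay.
Supply in terms of Pb becomes Qs = -810 + 7(Pb + 66) = -348 + 7Pb. Setting this equal to demand: 858 - 5Pb = -348 + 7Pb, so Pb = 100.5.
Sellers receive Ps = 100.5 + 66 = 166.5; Q' = 858 − 5·100.5 = 355.5.
The subsidy expands output by 355.5 − 163 = 192.5 past the efficient level; on those units the gap between marginal cost and willingness to pay runs from 0 up to 66.
DWL = ½ × 66 × 192.5 = 6352.5.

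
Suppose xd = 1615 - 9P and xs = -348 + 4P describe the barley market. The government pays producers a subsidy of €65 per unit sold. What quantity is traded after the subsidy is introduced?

x' = 436

Pre-subsidy: 1615 - 9P = -348 + 4P gives P* = 151, x* = 256.
With the subsidy, sellers receive Ps = Pb + 65 for each unit, where Pb is the price buyers pay.
Supply in terms of Pb becomes xs = -348 + 4(Pb + 65) = -88 + 4Pb. Setting this equal to demand: 1615 - 9Pb = -88 + 4Pb, so Pb = 131.
Sellers receive Ps = 131 + 65 = 196; x' = 1615 − 9·131 = 436.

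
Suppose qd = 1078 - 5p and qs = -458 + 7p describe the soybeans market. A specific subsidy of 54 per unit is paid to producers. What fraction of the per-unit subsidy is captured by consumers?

Pre-subsidy: 1078 - 5p = -458 + 7p gives p* = 128, q* = 438.
With the subsidy, sellers receive ps = pb + 54 for each unit, where pb is the price buyers pay.
Supply in terms of pb becomes qs = -458 + 7(pb + 54) = -80 + 7pb. Setting this equal to demand: 1078 - 5pb = -80 + 7pb, so pb = 96.5.
Sellers receive ps = 96.5 + 54 = 150.5; q' = 1078 − 5·96.5 = 595.5.
Buyers' price falls by p* − pb = 128 − 96.5 = 31.5; sellers' price rises by ps − p* = 150.5 − 128 = 22.5.
So consumers capture 31.5/54 = 7/12 of each unit of subsidy.

Consumer share = 7/12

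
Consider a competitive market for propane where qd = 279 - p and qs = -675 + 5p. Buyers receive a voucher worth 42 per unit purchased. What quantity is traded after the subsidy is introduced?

Pre-subsidy: 279 - p = -675 + 5p gives p* = 159, q* = 120.
With the rebate, buyers effectively pay pb = ps − 42, where ps is the price sellers receive.
Demand in terms of ps becomes qd = 279 − 1(ps − 42) = 321 - ps. Setting this equal to supply: 321 - ps = -675 + 5ps, so ps = 166.
Buyers pay pb = 166 − 42 = 124; q' = -675 + 5·166 = 155.

q' = 155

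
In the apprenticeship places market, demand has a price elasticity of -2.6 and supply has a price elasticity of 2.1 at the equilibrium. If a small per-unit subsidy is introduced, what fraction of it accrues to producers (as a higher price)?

Producer share = 26/47

For a small subsidy around the equilibrium, the benefit split depends on the relative slopes, which at a point are proportional to the elasticities.
Buyer share = εs/(εs + |εd|) = 2.1/(2.1 + 2.6) = 21/47; seller share = |εd|/(εs + |εd|) = 26/47.
So producers capture 26/47 of the subsidy.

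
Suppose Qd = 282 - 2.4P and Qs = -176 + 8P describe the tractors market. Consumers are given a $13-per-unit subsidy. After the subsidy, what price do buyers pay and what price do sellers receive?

Pre-subsidy: 282 - 2.4P = -176 + 8P gives P* = 1145/26, Q* = 2292/13.
With the rebate, buyers effectively pay Pb = Ps − 13, where Ps is the price sellers receive.
Demand in terms of Ps becomes Qd = 282 − 2.4(Ps − 13) = 313.2 - 2.4Ps. Setting this equal to supply: 313.2 - 2.4Ps = -176 + 8Ps, so Ps = 1223/26.
Buyers pay Pb = 1223/26 − 13 = 885/26; Q' = -176 + 8·(1223/26) = 2604/13.

Buyers pay 885/26; sellers receive 1223/26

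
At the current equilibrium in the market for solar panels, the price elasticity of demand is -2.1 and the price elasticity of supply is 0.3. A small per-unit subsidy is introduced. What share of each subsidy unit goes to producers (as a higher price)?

For a small subsidy around the equilibrium, the benefit split depends on the relative slopes, which at a point are proportional to the elasticities.
Buyer share = εs/(εs + |εd|) = 0.3/(0.3 + 2.1) = 0.125; seller share = |εd|/(εs + |εd|) = 0.875.
So producers capture 0.875 of the subsidy.

Producer share = 0.875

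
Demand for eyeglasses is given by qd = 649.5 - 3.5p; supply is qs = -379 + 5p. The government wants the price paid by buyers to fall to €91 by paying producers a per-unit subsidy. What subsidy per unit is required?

Required subsidy s = €51 per unit

At a buyer price of 91, quantity demanded is 649.5 − 3.5·91 = 331.
Sellers supply 331 only when they receive ps with -379 + 5·ps = 331, i.e. ps = 142.
s = ps − pb = 142 − 91 = 51.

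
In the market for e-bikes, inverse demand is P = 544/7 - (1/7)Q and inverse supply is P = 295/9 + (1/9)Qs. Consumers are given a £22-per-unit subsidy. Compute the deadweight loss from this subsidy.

Deadweight loss = £952.875

Pre-subsidy: 544/7 - (1/7)Q = 295/9 + (1/9)Q gives Q* = 176.9375 and P* = 52.4375.
With the rebate, buyers effectively pay Pb = Ps − 22, where Ps is the price sellers receive.
On the curves, Pb = 544/7 - (1/7)Q and Ps = 295/9 + (1/9)Q; the wedge Ps − Pb = 22 gives 295/9 + (1/9)Q − (544/7 - (1/7)Q) = 22, so Q' = 263.5625.
Then Pb = 544/7 − (1/7)·263.5625 = 40.0625 and Ps = 295/9 + (1/9)·263.5625 = 62.0625.
The subsidy expands output by 263.5625 − 176.9375 = 86.625 past the efficient level; on those units the gap between marginal cost and willingness to pay runs from 0 up to 22.
DWL = ½ × 22 × 86.625 = 952.875.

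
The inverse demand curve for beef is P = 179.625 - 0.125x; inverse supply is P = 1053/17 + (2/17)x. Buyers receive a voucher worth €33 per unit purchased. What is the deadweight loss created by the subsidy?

Deadweight loss = €2244

Pre-subsidy: 179.625 - 0.125x = 1053/17 + (2/17)x gives x* = 485 and P* = 119.
With the rebate, buyers effectively pay Pb = Ps − 33, where Ps is the price sellers receive.
On the curves, Pb = 179.625 - 0.125x and Ps = 1053/17 + (2/17)x; the wedge Ps − Pb = 33 gives 1053/17 + (2/17)x − (179.625 - 0.125x) = 33, so x' = 621.
Then Pb = 179.625 − 0.125·621 = 102 and Ps = 1053/17 + (2/17)·621 = 135.
The subsidy expands output by 621 − 485 = 136 past the efficient level; on those units the gap between marginal cost and willingness to pay runs from 0 up to 33.
DWL = ½ × 33 × 136 = 2244.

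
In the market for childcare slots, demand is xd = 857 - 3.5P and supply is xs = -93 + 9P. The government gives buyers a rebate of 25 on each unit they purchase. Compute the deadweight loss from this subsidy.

Deadweight loss = 787.5

Pre-subsidy: 857 - 3.5P = -93 + 9P gives P* = 76, x* = 591.
With the rebate, buyers effectively pay Pb = Ps − 25, where Ps is the price sellers receive.
Demand in terms of Ps becomes xd = 857 − 3.5(Ps − 25) = 944.5 - 3.5Ps. Setting this equal to supply: 944.5 - 3.5Ps = -93 + 9Ps, so Ps = 83.
Buyers pay Pb = 83 − 25 = 58; x' = -93 + 9·83 = 654.
The subsidy expands output by 654 − 591 = 63 past the efficient level; on those units the gap between marginal cost and willingness to pay runs from 0 up to 25.
DWL = ½ × 25 × 63 = 787.5.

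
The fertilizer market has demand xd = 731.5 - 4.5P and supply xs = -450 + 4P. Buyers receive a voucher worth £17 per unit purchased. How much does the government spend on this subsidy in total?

Pre-subsidy: 731.5 - 4.5P = -450 + 4P gives P* = 139, x* = 106.
With the rebate, buyers effectively pay Pb = Ps − 17, where Ps is the price sellers receive.
Demand in terms of Ps becomes xd = 731.5 − 4.5(Ps − 17) = 808 - 4.5Ps. Setting this equal to supply: 808 - 4.5Ps = -450 + 4Ps, so Ps = 148.
Buyers pay Pb = 148 − 17 = 131; x' = -450 + 4·148 = 142.
Government outlay = subsidy × quantity = 17 × 142 = 2414.

Government cost = £2414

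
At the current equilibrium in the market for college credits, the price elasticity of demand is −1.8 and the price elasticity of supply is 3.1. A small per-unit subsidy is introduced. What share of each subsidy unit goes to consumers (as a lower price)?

For a small subsidy around the equilibrium, the benefit split depends on the relative slopes, which at a point are proportional to the elasticities.
Buyer share = εs/(εs + |εd|) = 3.1/(3.1 + 1.8) = 31/49; seller share = |εd|/(εs + |εd|) = 18/49.

Consumer share = 31/49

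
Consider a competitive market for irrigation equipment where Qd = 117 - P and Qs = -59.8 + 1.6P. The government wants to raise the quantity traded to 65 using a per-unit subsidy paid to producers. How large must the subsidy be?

Required subsidy s = 26 per unit

At Q = 65, invert demand for the buyer price: Pb = (117 − 65)/1 = 52; invert supply for the seller price: Ps = (65 − (-59.8))/1.6 = 78.
The subsidy must fill the gap: s = Ps − Pb = 78 − 52 = 26.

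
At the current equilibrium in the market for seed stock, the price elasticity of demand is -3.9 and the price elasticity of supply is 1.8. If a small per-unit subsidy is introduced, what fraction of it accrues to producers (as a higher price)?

For a small subsidy around the equilibrium, the benefit split depends on the relative slopes, which at a point are proportional to the elasticities.
Buyer share = εs/(εs + |εd|) = 1.8/(1.8 + 3.9) = 6/19; seller share = |εd|/(εs + |εd|) = 13/19.
So producers capture 13/19 of the subsidy.

Producer share = 13/19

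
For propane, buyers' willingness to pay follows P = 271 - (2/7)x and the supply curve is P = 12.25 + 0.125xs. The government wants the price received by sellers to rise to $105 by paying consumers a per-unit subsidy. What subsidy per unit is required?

At a seller price of 105, quantity supplied is -98 + 8·105 = 742.
Buyers absorb 742 only when they pay Pb = 271 − (2/7)·742 = 59.
s = Ps − Pb = 105 − 59 = 46.

Required subsidy s = $46 per unit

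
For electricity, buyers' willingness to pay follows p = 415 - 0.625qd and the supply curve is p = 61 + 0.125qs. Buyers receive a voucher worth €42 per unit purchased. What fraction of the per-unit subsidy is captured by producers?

Pre-subsidy: 415 - 0.625q = 61 + 0.125q gives q* = 472 and p* = 120.
With the rebate, buyers effectively pay pb = ps − 42, where ps is the price sellers receive.
On the curves, pb = 415 - 0.625q and ps = 61 + 0.125q; the wedge ps − pb = 42 gives 61 + 0.125q − (415 - 0.625q) = 42, so q' = 528.
Then pb = 415 − 0.625·528 = 85 and ps = 61 + 0.125·528 = 127.
Buyers' price falls by p* − pb = 120 − 85 = 35; sellers' price rises by ps − p* = 127 − 120 = 7.
So producers capture 7/42 = 1/6 of each unit of subsidy.

Producer share = 1/6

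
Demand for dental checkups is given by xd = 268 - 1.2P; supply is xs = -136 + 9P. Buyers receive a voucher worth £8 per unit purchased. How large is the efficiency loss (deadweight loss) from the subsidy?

Deadweight loss = 576/17

Pre-subsidy: 268 - 1.2P = -136 + 9P gives P* = 2020/51, x* = 3748/17.
With the rebate, buyers effectively pay Pb = Ps − 8, where Ps is the price sellers receive.
Demand in terms of Ps becomes xd = 268 − 1.2(Ps − 8) = 277.6 - 1.2Ps. Setting this equal to supply: 277.6 - 1.2Ps = -136 + 9Ps, so Ps = 2068/51.
Buyers pay Pb = 2068/51 − 8 = 1660/51; x' = -136 + 9·(2068/51) = 3892/17.
The subsidy expands output by 3892/17 − 3748/17 = 144/17 past the efficient level; on those units the gap between marginal cost and willingness to pay runs from 0 up to 8.
DWL = ½ × 8 × 144/17 = 576/17.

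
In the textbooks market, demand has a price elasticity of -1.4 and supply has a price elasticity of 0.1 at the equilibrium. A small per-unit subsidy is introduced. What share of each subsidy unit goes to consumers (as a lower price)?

For a small subsidy around the equilibrium, the benefit split depends on the relative slopes, which at a point are proportional to the elasticities.
Buyer share = εs/(εs + |εd|) = 0.1/(0.1 + 1.4) = 1/15; seller share = |εd|/(εs + |εd|) = 14/15.

Consumer share = 1/15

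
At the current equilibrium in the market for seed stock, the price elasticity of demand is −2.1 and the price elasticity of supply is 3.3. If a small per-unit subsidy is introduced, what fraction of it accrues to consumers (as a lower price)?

For a small subsidy around the equilibrium, the benefit split depends on the relative slopes, which at a point are proportional to the elasticities.
Buyer share = εs/(εs + |εd|) = 3.3/(3.3 + 2.1) = 11/18; seller share = |εd|/(εs + |εd|) = 7/18.

Consumer share = 11/18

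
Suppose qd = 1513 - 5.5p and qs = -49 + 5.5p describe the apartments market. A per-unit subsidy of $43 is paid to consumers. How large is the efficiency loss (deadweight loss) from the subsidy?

Deadweight loss = $2542.375

Pre-subsidy: 1513 - 5.5p = -49 + 5.5p gives p* = 142, q* = 732.
With the rebate, buyers effectively pay pb = ps − 43, where ps is the price sellers receive.
Demand in terms of ps becomes qd = 1513 − 5.5(ps − 43) = 1749.5 - 5.5ps. Setting this equal to supply: 1749.5 - 5.5ps = -49 + 5.5ps, so ps = 163.5.
Buyers pay pb = 163.5 − 43 = 120.5; q' = -49 + 5.5·163.5 = 850.25.
The subsidy expands output by 850.25 − 732 = 118.25 past the efficient level; on those units the gap between marginal cost and willingness to pay runs from 0 up to 43.
DWL = ½ × 43 × 118.25 = 2542.375.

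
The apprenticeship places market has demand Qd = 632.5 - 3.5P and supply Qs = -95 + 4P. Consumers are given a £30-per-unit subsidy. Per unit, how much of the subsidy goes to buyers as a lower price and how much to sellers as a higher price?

Pre-subsidy: 632.5 - 3.5P = -95 + 4P gives P* = 97, Q* = 293.
With the rebate, buyers effectively pay Pb = Ps − 30, where Ps is the price sellers receive.
Demand in terms of Ps becomes Qd = 632.5 − 3.5(Ps − 30) = 737.5 - 3.5Ps. Setting this equal to supply: 737.5 - 3.5Ps = -95 + 4Ps, so Ps = 111.
Buyers pay Pb = 111 − 30 = 81; Q' = -95 + 4·111 = 349.
Buyers' price falls by P* − Pb = 97 − 81 = 16; sellers' price rises by Ps − P* = 111 − 97 = 14.

Buyers gain £16 per unit; sellers gain £14 per unit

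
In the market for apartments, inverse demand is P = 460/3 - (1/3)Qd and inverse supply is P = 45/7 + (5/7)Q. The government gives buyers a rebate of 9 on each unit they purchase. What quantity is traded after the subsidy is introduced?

Q' = 1637/11

Pre-subsidy: 460/3 - (1/3)Q = 45/7 + (5/7)Q gives Q* = 3085/22 and P* = 2345/22.
With the rebate, buyers effectively pay Pb = Ps − 9, where Ps is the price sellers receive.
On the curves, Pb = 460/3 - (1/3)Q and Ps = 45/7 + (5/7)Q; the wedge Ps − Pb = 9 gives 45/7 + (5/7)Q − (460/3 - (1/3)Q) = 9, so Q' = 1637/11.
Then Pb = 460/3 − (1/3)·(1637/11) = 1141/11 and Ps = 45/7 + (5/7)·(1637/11) = 1240/11.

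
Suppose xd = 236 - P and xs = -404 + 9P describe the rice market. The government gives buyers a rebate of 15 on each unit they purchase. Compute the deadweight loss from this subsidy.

Pre-subsidy: 236 - P = -404 + 9P gives P* = 64, x* = 172.
With the rebate, buyers effectively pay Pb = Ps − 15, where Ps is the price sellers receive.
Demand in terms of Ps becomes xd = 236 − 1(Ps − 15) = 251 - Ps. Setting this equal to supply: 251 - Ps = -404 + 9Ps, so Ps = 65.5.
Buyers pay Pb = 65.5 − 15 = 50.5; x' = -404 + 9·65.5 = 185.5.
The subsidy expands output by 185.5 − 172 = 13.5 past the efficient level; on those units the gap between marginal cost and willingness to pay runs from 0 up to 15.
DWL = ½ × 15 × 13.5 = 101.25.

Deadweight loss = 101.25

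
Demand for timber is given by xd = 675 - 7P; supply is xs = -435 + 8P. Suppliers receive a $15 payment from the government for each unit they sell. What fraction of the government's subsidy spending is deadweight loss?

DWL / government spending = 28/213

Pre-subsidy: 675 - 7P = -435 + 8P gives P* = 74, x* = 157.
With the subsidy, sellers receive Ps = Pb + 15 for each unit, where Pb is the price buyers pay.
Supply in terms of Pb becomes xs = -435 + 8(Pb + 15) = -315 + 8Pb. Setting this equal to demand: 675 - 7Pb = -315 + 8Pb, so Pb = 66.
Sellers receive Ps = 66 + 15 = 81; x' = 675 − 7·66 = 213.
ΔCS = ½(157 + 213)(74 − 66) = 1480; ΔPS = ½(157 + 213)(81 − 74) = 1295.
Government spending = 15 × 213 = 3195.
DWL = ½ × 15 × (213 − 157) = 420; fraction = 420 / 3195 = 28/213.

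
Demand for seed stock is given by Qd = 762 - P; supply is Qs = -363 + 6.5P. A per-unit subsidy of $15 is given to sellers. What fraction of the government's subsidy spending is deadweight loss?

DWL / government spending = 0.0104

Pre-subsidy: 762 - P = -363 + 6.5P gives P* = 150, Q* = 612.
With the subsidy, sellers receive Ps = Pb + 15 for each unit, where Pb is the price buyers pay.
Supply in terms of Pb becomes Qs = -363 + 6.5(Pb + 15) = -265.5 + 6.5Pb. Setting this equal to demand: 762 - Pb = -265.5 + 6.5Pb, so Pb = 137.
Sellers receive Ps = 137 + 15 = 152; Q' = 762 − 1·137 = 625.
ΔCS = ½(612 + 625)(150 − 137) = 8040.5; ΔPS = ½(612 + 625)(152 − 150) = 1237.
Government spending = 15 × 625 = 9375.
DWL = ½ × 15 × (625 − 612) = 97.5; fraction = 97.5 / 9375 = 0.0104.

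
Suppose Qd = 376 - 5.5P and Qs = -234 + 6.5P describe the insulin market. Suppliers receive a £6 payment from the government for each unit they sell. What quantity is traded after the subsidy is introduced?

Pre-subsidy: 376 - 5.5P = -234 + 6.5P gives P* = 305/6, Q* = 1157/12.
With the subsidy, sellers receive Ps = Pb + 6 for each unit, where Pb is the price buyers pay.
Supply in terms of Pb becomes Qs = -234 + 6.5(Pb + 6) = -195 + 6.5Pb. Setting this equal to demand: 376 - 5.5Pb = -195 + 6.5Pb, so Pb = 571/12.
Sellers receive Ps = 571/12 + 6 = 643/12; Q' = 376 − 5.5·(571/12) = 2743/24.

Q' = 2743/24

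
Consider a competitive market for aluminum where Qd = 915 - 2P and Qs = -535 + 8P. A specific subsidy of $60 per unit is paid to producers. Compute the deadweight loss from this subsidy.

Pre-subsidy: 915 - 2P = -535 + 8P gives P* = 145, Q* = 625.
With the subsidy, sellers receive Ps = Pb + 60 for each unit, where Pb is the price buyers pay.
Supply in terms of Pb becomes Qs = -535 + 8(Pb + 60) = -55 + 8Pb. Setting this equal to demand: 915 - 2Pb = -55 + 8Pb, so Pb = 97.
Sellers receive Ps = 97 + 60 = 157; Q' = 915 − 2·97 = 721.
The subsidy expands output by 721 − 625 = 96 past the efficient level; on those units the gap between marginal cost and willingness to pay runs from 0 up to 60.
DWL = ½ × 60 × 96 = 2880.

Deadweight loss = $2880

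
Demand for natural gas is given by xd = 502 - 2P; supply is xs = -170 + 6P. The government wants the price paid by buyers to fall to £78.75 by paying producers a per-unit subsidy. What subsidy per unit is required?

At a buyer price of 78.75, quantity demanded is 502 − 2·78.75 = 344.5.
Sellers supply 344.5 only when they receive Ps with -170 + 6·Ps = 344.5, i.e. Ps = 85.75.
s = Ps − Pb = 85.75 − 78.75 = 7.

Required subsidy s = £7 per unit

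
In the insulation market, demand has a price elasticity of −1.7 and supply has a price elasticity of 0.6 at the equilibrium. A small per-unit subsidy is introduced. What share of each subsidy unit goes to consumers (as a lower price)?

Consumer share = 6/23

For a small subsidy around the equilibrium, the benefit split depends on the relative slopes, which at a point are proportional to the elasticities.
Buyer share = εs/(εs + |εd|) = 0.6/(0.6 + 1.7) = 6/23; seller share = |εd|/(εs + |εd|) = 17/23.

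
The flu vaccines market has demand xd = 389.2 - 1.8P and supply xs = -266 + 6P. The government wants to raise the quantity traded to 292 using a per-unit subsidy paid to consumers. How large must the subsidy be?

Required subsidy s = 39 per unit

At x = 292, invert demand for the buyer price: Pb = (389.2 − 292)/1.8 = 54; invert supply for the seller price: Ps = (292 − (-266))/6 = 93.
The subsidy must fill the gap: s = Ps − Pb = 93 − 54 = 39.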